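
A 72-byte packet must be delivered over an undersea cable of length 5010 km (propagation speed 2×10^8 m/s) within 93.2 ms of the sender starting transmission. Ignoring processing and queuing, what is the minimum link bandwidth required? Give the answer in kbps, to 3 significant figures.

L = 576 bits.
Propagation delay = 5010000 / 200000000 = 25.05 ms.
Transmission budget = 93.2 − 25.05 = 68.15 ms.
R ≥ L / t_tx = 576 bits / 0.06815 s = 8.45 kbps.

8.45 kbps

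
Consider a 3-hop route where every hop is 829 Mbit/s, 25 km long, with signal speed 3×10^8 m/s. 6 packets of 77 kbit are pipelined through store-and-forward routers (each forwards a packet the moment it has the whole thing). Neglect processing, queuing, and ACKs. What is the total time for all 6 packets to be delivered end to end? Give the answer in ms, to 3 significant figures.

0.993 ms

Per-hop transmission t_tx = L/R = 77000/829000000 = 0.092883 ms.
Per-hop propagation t_prop = 25000/300000000 = 0.0833333 ms.
Pipeline fill: first packet needs 3·t_tx to clear all hops; remaining 5 packets each add one t_tx.
Total = (3+6-1)·t_tx + 3·t_prop = 8·0.092883 + 3·0.0833333 = 0.993 ms.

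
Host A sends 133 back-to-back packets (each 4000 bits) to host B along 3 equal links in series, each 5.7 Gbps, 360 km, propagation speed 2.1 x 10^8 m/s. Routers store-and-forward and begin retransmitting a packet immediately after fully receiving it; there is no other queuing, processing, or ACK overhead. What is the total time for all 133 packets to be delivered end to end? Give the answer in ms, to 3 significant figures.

Per-hop transmission t_tx = L/R = 4000/5700000000 = 0.000701754 ms.
Per-hop propagation t_prop = 360000/210000000 = 1.71429 ms.
Pipeline fill: first packet needs 3·t_tx to clear all hops; remaining 132 packets each add one t_tx.
Total = (3+133-1)·t_tx + 3·t_prop = 135·0.000701754 + 3·1.71429 = 5.24 ms.

5.24 ms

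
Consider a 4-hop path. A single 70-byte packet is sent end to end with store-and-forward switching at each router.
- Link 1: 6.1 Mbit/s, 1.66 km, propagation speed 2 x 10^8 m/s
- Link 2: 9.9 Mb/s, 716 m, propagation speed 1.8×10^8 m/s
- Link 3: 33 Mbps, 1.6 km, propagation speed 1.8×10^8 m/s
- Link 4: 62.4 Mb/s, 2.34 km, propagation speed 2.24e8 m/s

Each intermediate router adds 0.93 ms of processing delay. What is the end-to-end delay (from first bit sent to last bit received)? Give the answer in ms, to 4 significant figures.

L = 70 × 8 = 560 bits.
Transmission delays (L/R per hop): 0.0918033, 0.0565657, 0.0169697, 0.00897436 ms; sum = 0.174313 ms.
Propagation delays (d/s per hop): 0.0083, 0.00397778, 0.00888889, 0.0104464 ms; sum = 0.0316131 ms.
Processing at 3 router(s): 3 × 0.93 ms = 2.79 ms.
End-to-end = 2.996 ms.

2.996 ms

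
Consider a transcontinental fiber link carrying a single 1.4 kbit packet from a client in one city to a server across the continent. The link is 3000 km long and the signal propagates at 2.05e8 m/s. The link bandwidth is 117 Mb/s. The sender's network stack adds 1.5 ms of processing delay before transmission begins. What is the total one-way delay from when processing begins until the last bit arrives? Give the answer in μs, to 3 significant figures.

16100 μs

L = 1400 bits.
Transmission delay = L/R = 1400 / 117000000 = 11.9658 μs.
Propagation delay = d/s = 3000000 m / 2.05e+08 m/s = 14634.1 μs.
Plus processing delay 1.5 ms = 1500 μs.
Total = 16100 μs.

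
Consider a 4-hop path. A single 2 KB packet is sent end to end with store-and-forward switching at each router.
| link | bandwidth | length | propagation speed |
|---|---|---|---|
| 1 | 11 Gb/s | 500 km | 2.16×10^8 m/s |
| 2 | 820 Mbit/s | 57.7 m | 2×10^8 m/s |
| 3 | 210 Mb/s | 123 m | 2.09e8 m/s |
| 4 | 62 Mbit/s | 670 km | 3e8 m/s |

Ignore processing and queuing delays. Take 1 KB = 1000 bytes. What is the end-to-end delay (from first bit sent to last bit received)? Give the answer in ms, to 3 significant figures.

4.90 ms

L = 16000 bits.
Transmission delays (L/R per hop): 0.00145455, 0.0195122, 0.0761905, 0.258065 ms; sum = 0.355222 ms.
Propagation delays (d/s per hop): 2.31481, 0.0002885, 0.000588517, 2.23333 ms; sum = 4.54903 ms.
End-to-end = 4.90 ms.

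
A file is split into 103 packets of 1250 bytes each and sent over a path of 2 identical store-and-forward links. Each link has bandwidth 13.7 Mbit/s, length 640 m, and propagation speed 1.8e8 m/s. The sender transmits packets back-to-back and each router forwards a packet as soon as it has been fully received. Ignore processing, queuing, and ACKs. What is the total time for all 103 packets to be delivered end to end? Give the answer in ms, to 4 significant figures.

75.92 ms

Per-hop transmission t_tx = L/R = 10000/13700000 = 0.729927 ms.
Per-hop propagation t_prop = 640/180000000 = 0.00355556 ms.
Pipeline fill: first packet needs 2·t_tx to clear all hops; remaining 102 packets each add one t_tx.
Total = (2+103-1)·t_tx + 2·t_prop = 104·0.729927 + 2·0.00355556 = 75.92 ms.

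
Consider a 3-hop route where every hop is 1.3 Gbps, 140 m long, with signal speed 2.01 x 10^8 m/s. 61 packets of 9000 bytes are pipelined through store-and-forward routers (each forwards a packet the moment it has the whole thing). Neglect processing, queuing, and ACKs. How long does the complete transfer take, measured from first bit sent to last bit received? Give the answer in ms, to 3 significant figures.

3.49 ms

Per-hop transmission t_tx = L/R = 72000/1300000000 = 0.0553846 ms.
Per-hop propagation t_prop = 140/2.01e+08 = 0.000696517 ms.
Pipeline fill: first packet needs 3·t_tx to clear all hops; remaining 60 packets each add one t_tx.
Total = (3+61-1)·t_tx + 3·t_prop = 63·0.0553846 + 3·0.000696517 = 3.49 ms.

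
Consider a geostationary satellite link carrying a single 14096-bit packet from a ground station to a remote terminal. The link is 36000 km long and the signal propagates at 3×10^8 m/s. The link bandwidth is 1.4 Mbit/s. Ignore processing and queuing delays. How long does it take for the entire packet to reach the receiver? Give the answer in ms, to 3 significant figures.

130 ms

Transmission delay = L/R = 14096 / 1400000 = 10.0686 ms.
Propagation delay = d/s = 36000000 m / 300000000 m/s = 120 ms.
Total = 130 ms.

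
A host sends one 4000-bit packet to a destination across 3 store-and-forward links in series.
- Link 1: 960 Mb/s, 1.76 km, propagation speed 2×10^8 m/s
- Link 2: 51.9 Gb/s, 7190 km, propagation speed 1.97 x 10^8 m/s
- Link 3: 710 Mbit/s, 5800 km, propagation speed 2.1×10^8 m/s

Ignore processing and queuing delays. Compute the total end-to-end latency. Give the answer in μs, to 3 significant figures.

64100 μs

Transmission delays (L/R per hop): 4.16667, 0.0770713, 5.6338 μs; sum = 9.87754 μs.
Propagation delays (d/s per hop): 8.8, 36497.5, 27619 μs; sum = 64125.3 μs.
End-to-end = 64100 μs.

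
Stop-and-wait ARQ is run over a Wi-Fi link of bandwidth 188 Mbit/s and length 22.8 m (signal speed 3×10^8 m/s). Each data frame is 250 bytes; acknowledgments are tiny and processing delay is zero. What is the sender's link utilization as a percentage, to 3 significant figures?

98.6 %

t_tx = L/R = 2000/188000000 = 1.06383e-05 s.
t_prop = 22.8/300000000 = 7.6e-08 s; RTT = 1.52e-07 s.
Cycle = t_tx + RTT = 1.07903e-05 s.
Utilization = t_tx / cycle = 1.06383e-05/1.07903e-05 = 98.6 %.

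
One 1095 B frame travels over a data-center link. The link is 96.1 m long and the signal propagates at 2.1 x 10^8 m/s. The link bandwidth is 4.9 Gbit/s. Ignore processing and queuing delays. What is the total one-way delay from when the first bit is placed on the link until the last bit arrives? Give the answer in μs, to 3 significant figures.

L = 1095 × 8 = 8760 bits.
Transmission delay = L/R = 8760 / 4900000000 = 1.78776 μs.
Propagation delay = d/s = 96.1 m / 210000000 m/s = 0.457619 μs.
Total = 2.25 μs.

2.25 μs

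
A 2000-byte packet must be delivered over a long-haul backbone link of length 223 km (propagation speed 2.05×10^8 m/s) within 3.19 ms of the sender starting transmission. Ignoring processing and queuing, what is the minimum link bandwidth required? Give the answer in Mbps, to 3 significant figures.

7.61 Mbps

L = 16000 bits.
Propagation delay = 223000 / 2.05e+08 = 1.0878 ms.
Transmission budget = 3.19 − 1.0878 = 2.1022 ms.
R ≥ L / t_tx = 16000 bits / 0.0021022 s = 7.61 Mbps.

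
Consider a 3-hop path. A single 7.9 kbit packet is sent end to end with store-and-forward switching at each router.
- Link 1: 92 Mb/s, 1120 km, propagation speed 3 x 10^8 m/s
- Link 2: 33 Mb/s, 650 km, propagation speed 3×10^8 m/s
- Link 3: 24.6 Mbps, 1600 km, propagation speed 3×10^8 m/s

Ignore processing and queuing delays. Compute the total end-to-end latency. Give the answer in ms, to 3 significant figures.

11.9 ms

L = 7900 bits.
Transmission delays (L/R per hop): 0.0858696, 0.239394, 0.321138 ms; sum = 0.646402 ms.
Propagation delays (d/s per hop): 3.73333, 2.16667, 5.33333 ms; sum = 11.2333 ms.
End-to-end = 11.9 ms.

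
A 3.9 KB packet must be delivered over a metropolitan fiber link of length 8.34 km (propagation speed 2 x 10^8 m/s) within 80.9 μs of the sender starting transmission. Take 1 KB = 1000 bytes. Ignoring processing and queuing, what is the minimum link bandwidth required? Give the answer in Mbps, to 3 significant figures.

L = 31200 bits.
Propagation delay = 8340 / 200000000 = 41.7 μs.
Transmission budget = 80.9 − 41.7 = 39.2 μs.
R ≥ L / t_tx = 31200 bits / 3.92e-05 s = 796 Mbps.

796 Mbps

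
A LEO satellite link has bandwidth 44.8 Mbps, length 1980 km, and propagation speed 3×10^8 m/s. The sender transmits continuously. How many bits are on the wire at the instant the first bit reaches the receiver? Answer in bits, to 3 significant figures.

Propagation delay = 1980000 / 300000000 = 0.0066 s.
BDP = R × t_prop = 44800000 × 0.0066 = 295680 bits.

296000 bits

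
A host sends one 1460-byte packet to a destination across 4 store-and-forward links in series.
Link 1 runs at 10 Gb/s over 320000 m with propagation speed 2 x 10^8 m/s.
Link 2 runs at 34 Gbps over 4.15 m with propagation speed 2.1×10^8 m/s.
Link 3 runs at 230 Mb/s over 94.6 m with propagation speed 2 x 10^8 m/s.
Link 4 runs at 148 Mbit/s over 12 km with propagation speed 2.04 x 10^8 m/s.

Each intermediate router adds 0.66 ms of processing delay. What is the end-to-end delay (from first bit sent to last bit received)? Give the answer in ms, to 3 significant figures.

3.77 ms

L = 1460 × 8 = 11680 bits.
Transmission delays (L/R per hop): 0.001168, 0.000343529, 0.0507826, 0.0789189 ms; sum = 0.131213 ms.
Propagation delays (d/s per hop): 1.6, 1.97619e-05, 0.000473, 0.0588235 ms; sum = 1.65932 ms.
Processing at 3 router(s): 3 × 0.66 ms = 1.98 ms.
End-to-end = 3.77 ms.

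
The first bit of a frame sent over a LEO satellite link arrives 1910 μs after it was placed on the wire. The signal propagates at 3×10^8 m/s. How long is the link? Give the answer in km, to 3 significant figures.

573 km

d = s × t_prop = 300000000 × 0.00191 = 573 km.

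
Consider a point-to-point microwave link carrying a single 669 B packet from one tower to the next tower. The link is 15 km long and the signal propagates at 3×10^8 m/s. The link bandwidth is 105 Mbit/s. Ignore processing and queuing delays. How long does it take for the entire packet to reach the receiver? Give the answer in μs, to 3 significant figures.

101 μs

L = 669 × 8 = 5352 bits.
Transmission delay = L/R = 5352 / 105000000 = 50.9714 μs.
Propagation delay = d/s = 15000 m / 300000000 m/s = 50 μs.
Total = 101 μs.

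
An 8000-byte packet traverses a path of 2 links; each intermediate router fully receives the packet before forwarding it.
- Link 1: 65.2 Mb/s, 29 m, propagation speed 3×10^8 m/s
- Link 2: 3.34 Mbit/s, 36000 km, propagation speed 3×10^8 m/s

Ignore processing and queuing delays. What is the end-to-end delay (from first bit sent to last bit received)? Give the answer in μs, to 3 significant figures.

140000 μs

L = 8000 × 8 = 64000 bits.
Transmission delays (L/R per hop): 981.595, 19161.7 μs; sum = 20143.3 μs.
Propagation delays (d/s per hop): 0.0966667, 120000 μs; sum = 120000 μs.
End-to-end = 140000 μs.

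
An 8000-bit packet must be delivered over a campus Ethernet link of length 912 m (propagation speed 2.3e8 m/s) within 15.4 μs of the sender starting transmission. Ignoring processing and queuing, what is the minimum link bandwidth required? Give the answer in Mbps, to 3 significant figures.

Propagation delay = 912 / 2.3e+08 = 3.96522 μs.
Transmission budget = 15.4 − 3.96522 = 11.4348 μs.
R ≥ L / t_tx = 8000 bits / 1.14348e-05 s = 700 Mbps.

700 Mbps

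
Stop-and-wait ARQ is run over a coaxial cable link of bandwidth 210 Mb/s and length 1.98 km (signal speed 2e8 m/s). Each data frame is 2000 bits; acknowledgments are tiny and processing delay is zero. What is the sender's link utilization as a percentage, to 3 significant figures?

32.5 %

t_tx = L/R = 2000/210000000 = 9.52381e-06 s.
t_prop = 1980/200000000 = 9.9e-06 s; RTT = 1.98e-05 s.
Cycle = t_tx + RTT = 2.93238e-05 s.
Utilization = t_tx / cycle = 9.52381e-06/2.93238e-05 = 32.5 %.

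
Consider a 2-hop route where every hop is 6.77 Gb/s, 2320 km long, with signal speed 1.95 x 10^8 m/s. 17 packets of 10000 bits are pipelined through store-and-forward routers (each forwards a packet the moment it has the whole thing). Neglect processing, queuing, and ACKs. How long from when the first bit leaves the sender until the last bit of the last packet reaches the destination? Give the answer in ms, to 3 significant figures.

23.8 ms

Per-hop transmission t_tx = L/R = 10000/6770000000 = 0.0014771 ms.
Per-hop propagation t_prop = 2320000/195000000 = 11.8974 ms.
Pipeline fill: first packet needs 2·t_tx to clear all hops; remaining 16 packets each add one t_tx.
Total = (2+17-1)·t_tx + 2·t_prop = 18·0.0014771 + 2·11.8974 = 23.8 ms.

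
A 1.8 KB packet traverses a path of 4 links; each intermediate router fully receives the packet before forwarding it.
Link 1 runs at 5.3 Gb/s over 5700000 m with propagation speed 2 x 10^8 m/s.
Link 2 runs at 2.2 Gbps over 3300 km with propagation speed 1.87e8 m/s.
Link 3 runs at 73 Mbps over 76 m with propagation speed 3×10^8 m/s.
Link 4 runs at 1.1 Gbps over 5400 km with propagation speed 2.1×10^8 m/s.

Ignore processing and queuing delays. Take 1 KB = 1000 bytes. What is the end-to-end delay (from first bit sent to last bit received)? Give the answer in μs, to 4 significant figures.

L = 14400 bits.
Transmission delays (L/R per hop): 2.71698, 6.54545, 197.26, 13.0909 μs; sum = 219.614 μs.
Propagation delays (d/s per hop): 28500, 17647.1, 0.253333, 25714.3 μs; sum = 71861.6 μs.
End-to-end = 72080 μs.

72080 μs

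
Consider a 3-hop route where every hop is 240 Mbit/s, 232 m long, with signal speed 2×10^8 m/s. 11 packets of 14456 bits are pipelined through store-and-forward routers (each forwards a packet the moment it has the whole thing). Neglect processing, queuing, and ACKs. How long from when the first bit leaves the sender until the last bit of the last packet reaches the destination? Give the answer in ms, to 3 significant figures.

Per-hop transmission t_tx = L/R = 14456/240000000 = 0.0602333 ms.
Per-hop propagation t_prop = 232/200000000 = 0.00116 ms.
Pipeline fill: first packet needs 3·t_tx to clear all hops; remaining 10 packets each add one t_tx.
Total = (3+11-1)·t_tx + 3·t_prop = 13·0.0602333 + 3·0.00116 = 0.787 ms.

0.787 ms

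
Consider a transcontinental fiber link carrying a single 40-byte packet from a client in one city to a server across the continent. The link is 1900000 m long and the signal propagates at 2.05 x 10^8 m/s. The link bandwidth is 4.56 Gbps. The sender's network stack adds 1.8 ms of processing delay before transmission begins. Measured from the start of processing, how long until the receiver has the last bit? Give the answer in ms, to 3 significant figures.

11.1 ms

L = 40 × 8 = 320 bits.
Transmission delay = L/R = 320 / 4560000000 = 7.01754e-05 ms.
Propagation delay = d/s = 1900000 m / 2.05e+08 m/s = 9.26829 ms.
Plus processing delay 1.8 ms = 1.8 ms.
Total = 11.1 ms.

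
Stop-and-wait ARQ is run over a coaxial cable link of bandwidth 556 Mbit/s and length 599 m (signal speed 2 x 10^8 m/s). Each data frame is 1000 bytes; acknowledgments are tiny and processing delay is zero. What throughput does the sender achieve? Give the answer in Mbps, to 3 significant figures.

t_tx = L/R = 8000/556000000 = 1.43885e-05 s.
t_prop = 599/200000000 = 2.995e-06 s; RTT = 5.99e-06 s.
Cycle = t_tx + RTT = 2.03785e-05 s.
Throughput = L / cycle = 8000 / 2.03785e-05 = 393 Mbps.

393 Mbps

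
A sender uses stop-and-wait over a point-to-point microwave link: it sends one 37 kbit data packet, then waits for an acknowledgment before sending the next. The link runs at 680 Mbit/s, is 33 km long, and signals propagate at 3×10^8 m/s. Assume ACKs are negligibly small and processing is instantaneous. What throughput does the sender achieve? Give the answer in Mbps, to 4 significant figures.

134.8 Mbps

t_tx = L/R = 37000/680000000 = 5.44118e-05 s.
t_prop = 33000/300000000 = 0.00011 s; RTT = 0.00022 s.
Cycle = t_tx + RTT = 0.000274412 s.
Throughput = L / cycle = 37000 / 0.000274412 = 134.8 Mbps.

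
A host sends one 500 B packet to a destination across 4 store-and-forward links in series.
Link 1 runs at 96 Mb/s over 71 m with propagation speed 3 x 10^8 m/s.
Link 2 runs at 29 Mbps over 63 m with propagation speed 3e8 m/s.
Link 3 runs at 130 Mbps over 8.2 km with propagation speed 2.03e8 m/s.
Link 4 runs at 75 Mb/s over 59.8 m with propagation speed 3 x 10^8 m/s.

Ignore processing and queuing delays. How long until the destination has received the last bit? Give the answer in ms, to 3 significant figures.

0.305 ms

L = 500 × 8 = 4000 bits.
Transmission delays (L/R per hop): 0.0416667, 0.137931, 0.0307692, 0.0533333 ms; sum = 0.2637 ms.
Propagation delays (d/s per hop): 0.000236667, 0.00021, 0.0403941, 0.000199333 ms; sum = 0.0410401 ms.
End-to-end = 0.305 ms.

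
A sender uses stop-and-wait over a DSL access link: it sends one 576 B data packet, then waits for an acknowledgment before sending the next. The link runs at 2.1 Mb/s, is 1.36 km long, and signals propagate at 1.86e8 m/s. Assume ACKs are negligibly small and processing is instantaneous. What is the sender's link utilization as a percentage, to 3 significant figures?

t_tx = L/R = 4608/2100000 = 0.00219429 s.
t_prop = 1360/186000000 = 7.31183e-06 s; RTT = 1.46237e-05 s.
Cycle = t_tx + RTT = 0.00220891 s.
Utilization = t_tx / cycle = 0.00219429/0.00220891 = 99.3 %.

99.3 %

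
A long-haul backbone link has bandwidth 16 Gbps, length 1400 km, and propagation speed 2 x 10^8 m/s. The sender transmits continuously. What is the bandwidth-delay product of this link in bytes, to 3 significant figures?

14000000 bytes

Propagation delay = 1400000 / 200000000 = 0.007 s.
BDP = R × t_prop = 16000000000 × 0.007 = 112000000 bits.
In bytes: 112000000/8 = 14000000 bytes.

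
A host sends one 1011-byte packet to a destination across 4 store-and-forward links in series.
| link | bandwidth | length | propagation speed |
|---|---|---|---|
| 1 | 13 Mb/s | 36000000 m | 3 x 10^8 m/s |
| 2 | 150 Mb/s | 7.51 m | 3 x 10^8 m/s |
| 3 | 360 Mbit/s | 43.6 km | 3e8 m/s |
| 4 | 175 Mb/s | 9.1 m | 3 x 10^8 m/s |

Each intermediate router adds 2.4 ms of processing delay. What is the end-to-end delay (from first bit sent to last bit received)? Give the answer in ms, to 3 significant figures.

L = 1011 × 8 = 8088 bits.
Transmission delays (L/R per hop): 0.622154, 0.05392, 0.0224667, 0.0462171 ms; sum = 0.744758 ms.
Propagation delays (d/s per hop): 120, 2.50333e-05, 0.145333, 3.03333e-05 ms; sum = 120.145 ms.
Processing at 3 router(s): 3 × 2.4 ms = 7.2 ms.
End-to-end = 128 ms.

128 ms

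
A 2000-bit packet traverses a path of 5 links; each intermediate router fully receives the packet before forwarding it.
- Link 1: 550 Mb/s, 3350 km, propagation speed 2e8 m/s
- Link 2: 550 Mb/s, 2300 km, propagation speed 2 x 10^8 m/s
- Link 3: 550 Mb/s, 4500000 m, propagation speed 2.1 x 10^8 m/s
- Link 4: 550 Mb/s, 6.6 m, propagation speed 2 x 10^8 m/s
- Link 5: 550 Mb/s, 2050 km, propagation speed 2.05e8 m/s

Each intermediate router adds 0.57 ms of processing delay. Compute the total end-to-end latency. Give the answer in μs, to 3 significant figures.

62000 μs

Transmission delay per hop = L/R = 2000/550000000 = 3.63636 μs; 5 hops → 18.1818 μs.
Propagation delays (d/s per hop): 16750, 11500, 21428.6, 0.033, 10000 μs; sum = 59678.6 μs.
Processing at 4 router(s): 4 × 0.57 ms = 2280 μs.
End-to-end = 62000 μs.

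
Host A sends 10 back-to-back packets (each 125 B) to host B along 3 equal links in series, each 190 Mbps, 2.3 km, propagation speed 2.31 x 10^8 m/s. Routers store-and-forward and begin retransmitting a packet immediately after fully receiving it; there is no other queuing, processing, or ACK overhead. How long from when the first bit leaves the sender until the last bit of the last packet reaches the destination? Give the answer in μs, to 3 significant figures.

93.0 μs

Per-hop transmission t_tx = L/R = 1000/190000000 = 5.26316 μs.
Per-hop propagation t_prop = 2300/231000000 = 9.95671 μs.
Pipeline fill: first packet needs 3·t_tx to clear all hops; remaining 9 packets each add one t_tx.
Total = (3+10-1)·t_tx + 3·t_prop = 12·5.26316 + 3·9.95671 = 93.0 μs.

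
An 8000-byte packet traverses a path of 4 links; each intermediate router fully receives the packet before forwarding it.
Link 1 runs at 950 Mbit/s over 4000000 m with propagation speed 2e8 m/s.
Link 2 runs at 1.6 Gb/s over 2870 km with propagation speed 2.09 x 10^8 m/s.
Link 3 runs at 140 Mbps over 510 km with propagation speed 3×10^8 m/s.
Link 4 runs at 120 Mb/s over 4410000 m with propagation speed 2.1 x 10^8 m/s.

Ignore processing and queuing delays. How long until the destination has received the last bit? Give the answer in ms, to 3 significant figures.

57.5 ms

L = 8000 × 8 = 64000 bits.
Transmission delays (L/R per hop): 0.0673684, 0.04, 0.457143, 0.533333 ms; sum = 1.09784 ms.
Propagation delays (d/s per hop): 20, 13.7321, 1.7, 21 ms; sum = 56.4321 ms.
End-to-end = 57.5 ms.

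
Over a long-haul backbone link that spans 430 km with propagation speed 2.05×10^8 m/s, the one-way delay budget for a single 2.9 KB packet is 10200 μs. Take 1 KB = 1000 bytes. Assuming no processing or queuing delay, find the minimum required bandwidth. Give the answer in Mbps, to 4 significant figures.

L = 23200 bits.
Propagation delay = 430000 / 2.05e+08 = 2097.56 μs.
Transmission budget = 10200 − 2097.56 = 8102.44 μs.
R ≥ L / t_tx = 23200 bits / 0.00810244 s = 2.863 Mbps.

2.863 Mbps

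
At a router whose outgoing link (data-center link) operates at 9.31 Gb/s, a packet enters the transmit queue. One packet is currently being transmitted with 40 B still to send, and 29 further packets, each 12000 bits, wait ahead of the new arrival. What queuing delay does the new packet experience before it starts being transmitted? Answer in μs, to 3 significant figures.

Each queued packet: L/R = 12000/9310000000 = 1.28894 μs.
29 queued → 37.3792 μs.
Plus remaining 320 bits of current packet: 0.0343716 μs.
Queuing delay = 37.4 μs.

37.4 μs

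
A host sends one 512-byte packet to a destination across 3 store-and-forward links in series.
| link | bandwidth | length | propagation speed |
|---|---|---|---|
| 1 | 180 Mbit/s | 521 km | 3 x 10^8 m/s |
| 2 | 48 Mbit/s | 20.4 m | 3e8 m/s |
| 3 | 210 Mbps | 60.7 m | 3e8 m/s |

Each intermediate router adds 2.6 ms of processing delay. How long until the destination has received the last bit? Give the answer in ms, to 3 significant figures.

7.06 ms

L = 512 × 8 = 4096 bits.
Transmission delays (L/R per hop): 0.0227556, 0.0853333, 0.0195048 ms; sum = 0.127594 ms.
Propagation delays (d/s per hop): 1.73667, 6.8e-05, 0.000202333 ms; sum = 1.73694 ms.
Processing at 2 router(s): 2 × 2.6 ms = 5.2 ms.
End-to-end = 7.06 ms.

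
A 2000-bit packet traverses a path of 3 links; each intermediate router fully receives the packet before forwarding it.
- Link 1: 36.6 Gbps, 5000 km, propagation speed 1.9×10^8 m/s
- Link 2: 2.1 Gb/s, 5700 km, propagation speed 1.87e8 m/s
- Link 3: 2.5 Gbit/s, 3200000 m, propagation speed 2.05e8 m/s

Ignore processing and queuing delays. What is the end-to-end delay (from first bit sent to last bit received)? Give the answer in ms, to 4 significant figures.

72.41 ms

Transmission delays (L/R per hop): 5.46448e-05, 0.000952381, 0.0008 ms; sum = 0.00180703 ms.
Propagation delays (d/s per hop): 26.3158, 30.4813, 15.6098 ms; sum = 72.4068 ms.
End-to-end = 72.41 ms.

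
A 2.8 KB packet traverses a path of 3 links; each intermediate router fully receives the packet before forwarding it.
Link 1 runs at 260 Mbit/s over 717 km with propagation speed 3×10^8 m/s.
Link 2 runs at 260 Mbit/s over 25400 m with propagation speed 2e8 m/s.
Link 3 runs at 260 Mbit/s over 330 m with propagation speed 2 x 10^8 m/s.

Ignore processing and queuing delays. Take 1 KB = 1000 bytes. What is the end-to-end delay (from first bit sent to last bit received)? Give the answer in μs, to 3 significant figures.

2780 μs

L = 22400 bits.
Transmission delay per hop = L/R = 22400/260000000 = 86.1538 μs; 3 hops → 258.462 μs.
Propagation delays (d/s per hop): 2390, 127, 1.65 μs; sum = 2518.65 μs.
End-to-end = 2780 μs.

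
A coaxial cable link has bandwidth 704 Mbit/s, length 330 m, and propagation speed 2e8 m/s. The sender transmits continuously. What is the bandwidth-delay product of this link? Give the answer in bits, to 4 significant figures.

1162 bits

Propagation delay = 330 / 200000000 = 1.65e-06 s.
BDP = R × t_prop = 704000000 × 1.65e-06 = 1161.6 bits.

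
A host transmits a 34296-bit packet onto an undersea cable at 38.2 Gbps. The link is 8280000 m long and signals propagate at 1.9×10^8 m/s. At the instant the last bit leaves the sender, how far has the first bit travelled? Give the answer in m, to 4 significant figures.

t_tx = L/R = 34296/38200000000 = 8.97801e-07 s.
Distance = s × t_tx = 190000000 × 8.97801e-07 = 170.6 m.

170.6 m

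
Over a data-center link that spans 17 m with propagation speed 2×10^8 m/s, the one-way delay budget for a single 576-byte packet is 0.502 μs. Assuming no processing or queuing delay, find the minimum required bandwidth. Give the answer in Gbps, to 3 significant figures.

L = 4608 bits.
Propagation delay = 17 / 200000000 = 0.085 μs.
Transmission budget = 0.502 − 0.085 = 0.417 μs.
R ≥ L / t_tx = 4608 bits / 4.17e-07 s = 11.1 Gbps.

11.1 Gbps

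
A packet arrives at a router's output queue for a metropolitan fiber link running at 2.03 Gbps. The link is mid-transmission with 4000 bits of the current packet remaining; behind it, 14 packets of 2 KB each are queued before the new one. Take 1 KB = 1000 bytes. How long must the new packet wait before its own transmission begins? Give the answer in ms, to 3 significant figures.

Each queued packet: L/R = 16000/2.03e+09 = 0.00788177 ms.
14 queued → 0.110345 ms.
Plus remaining 4000 bits of current packet: 0.00197044 ms.
Queuing delay = 0.112 ms.

0.112 ms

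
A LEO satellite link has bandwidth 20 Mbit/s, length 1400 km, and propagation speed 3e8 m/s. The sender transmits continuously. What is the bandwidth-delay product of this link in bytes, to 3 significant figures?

11700 bytes

Propagation delay = 1400000 / 300000000 = 0.00466667 s.
BDP = R × t_prop = 20000000 × 0.00466667 = 93333.3 bits.
In bytes: 93333.3/8 = 11700 bytes.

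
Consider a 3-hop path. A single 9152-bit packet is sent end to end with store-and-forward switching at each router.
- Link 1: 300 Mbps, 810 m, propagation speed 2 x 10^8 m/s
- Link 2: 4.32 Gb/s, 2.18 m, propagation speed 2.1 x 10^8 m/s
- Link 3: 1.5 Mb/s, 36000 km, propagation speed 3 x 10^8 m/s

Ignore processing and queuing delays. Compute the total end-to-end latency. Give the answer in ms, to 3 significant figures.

Transmission delays (L/R per hop): 0.0305067, 0.00211852, 6.10133 ms; sum = 6.13396 ms.
Propagation delays (d/s per hop): 0.00405, 1.0381e-05, 120 ms; sum = 120.004 ms.
End-to-end = 126 ms.

126 ms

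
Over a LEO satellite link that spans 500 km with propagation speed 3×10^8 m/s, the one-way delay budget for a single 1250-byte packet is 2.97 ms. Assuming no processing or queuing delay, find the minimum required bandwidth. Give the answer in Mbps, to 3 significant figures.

L = 10000 bits.
Propagation delay = 500000 / 300000000 = 1.66667 ms.
Transmission budget = 2.97 − 1.66667 = 1.30333 ms.
R ≥ L / t_tx = 10000 bits / 0.00130333 s = 7.67 Mbps.

7.67 Mbps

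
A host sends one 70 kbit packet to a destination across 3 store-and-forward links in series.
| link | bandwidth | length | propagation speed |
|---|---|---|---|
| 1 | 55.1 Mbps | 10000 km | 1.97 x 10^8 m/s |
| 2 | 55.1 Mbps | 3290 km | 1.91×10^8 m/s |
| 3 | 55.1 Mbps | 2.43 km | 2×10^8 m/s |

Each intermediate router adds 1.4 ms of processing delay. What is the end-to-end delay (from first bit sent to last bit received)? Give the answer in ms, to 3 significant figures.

L = 70000 bits.
Transmission delay per hop = L/R = 70000/55100000 = 1.27042 ms; 3 hops → 3.81125 ms.
Propagation delays (d/s per hop): 50.7614, 17.2251, 0.01215 ms; sum = 67.9987 ms.
Processing at 2 router(s): 2 × 1.4 ms = 2.8 ms.
End-to-end = 74.6 ms.

74.6 ms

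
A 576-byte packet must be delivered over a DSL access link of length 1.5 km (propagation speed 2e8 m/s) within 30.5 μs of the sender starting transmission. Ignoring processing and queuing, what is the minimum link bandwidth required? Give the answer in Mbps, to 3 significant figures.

200 Mbps

L = 4608 bits.
Propagation delay = 1500 / 200000000 = 7.5 μs.
Transmission budget = 30.5 − 7.5 = 23 μs.
R ≥ L / t_tx = 4608 bits / 2.3e-05 s = 200 Mbps.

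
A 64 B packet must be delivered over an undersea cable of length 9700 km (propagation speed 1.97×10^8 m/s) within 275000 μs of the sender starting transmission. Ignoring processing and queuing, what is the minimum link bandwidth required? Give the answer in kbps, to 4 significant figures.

2.268 kbps

L = 512 bits.
Propagation delay = 9700000 / 197000000 = 49238.6 μs.
Transmission budget = 275000 − 49238.6 = 225761 μs.
R ≥ L / t_tx = 512 bits / 0.225761 s = 2.268 kbps.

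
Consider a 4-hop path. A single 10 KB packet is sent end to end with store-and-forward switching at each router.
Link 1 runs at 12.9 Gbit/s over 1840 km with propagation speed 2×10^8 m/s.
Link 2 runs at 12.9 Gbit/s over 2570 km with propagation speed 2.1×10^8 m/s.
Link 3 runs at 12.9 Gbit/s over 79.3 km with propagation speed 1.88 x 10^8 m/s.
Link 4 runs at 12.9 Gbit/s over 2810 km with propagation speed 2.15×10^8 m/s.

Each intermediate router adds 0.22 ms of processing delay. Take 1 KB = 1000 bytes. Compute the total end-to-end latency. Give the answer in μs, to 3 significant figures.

L = 80000 bits.
Transmission delay per hop = L/R = 80000/12900000000 = 6.20155 μs; 4 hops → 24.8062 μs.
Propagation delays (d/s per hop): 9200, 12238.1, 421.809, 13069.8 μs; sum = 34929.7 μs.
Processing at 3 router(s): 3 × 0.22 ms = 660 μs.
End-to-end = 35600 μs.

35600 μs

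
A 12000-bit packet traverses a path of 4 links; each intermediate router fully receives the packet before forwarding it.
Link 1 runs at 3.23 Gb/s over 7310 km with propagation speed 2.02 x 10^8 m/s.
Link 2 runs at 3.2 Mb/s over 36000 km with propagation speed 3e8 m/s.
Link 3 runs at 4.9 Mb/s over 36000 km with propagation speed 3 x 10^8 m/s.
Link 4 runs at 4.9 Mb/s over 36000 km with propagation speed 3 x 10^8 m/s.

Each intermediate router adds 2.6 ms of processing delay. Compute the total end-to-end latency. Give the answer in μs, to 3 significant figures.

Transmission delays (L/R per hop): 3.71517, 3750, 2448.98, 2448.98 μs; sum = 8651.67 μs.
Propagation delays (d/s per hop): 36188.1, 120000, 120000, 120000 μs; sum = 396188 μs.
Processing at 3 router(s): 3 × 2.6 ms = 7800 μs.
End-to-end = 413000 μs.

413000 μs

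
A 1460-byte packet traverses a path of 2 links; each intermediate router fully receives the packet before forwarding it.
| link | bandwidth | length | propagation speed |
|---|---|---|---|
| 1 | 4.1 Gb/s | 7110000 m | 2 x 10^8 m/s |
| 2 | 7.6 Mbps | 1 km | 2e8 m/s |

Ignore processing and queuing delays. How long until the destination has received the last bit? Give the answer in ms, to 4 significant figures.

L = 1460 × 8 = 11680 bits.
Transmission delays (L/R per hop): 0.00284878, 1.53684 ms; sum = 1.53969 ms.
Propagation delays (d/s per hop): 35.55, 0.005 ms; sum = 35.555 ms.
End-to-end = 37.09 ms.

37.09 ms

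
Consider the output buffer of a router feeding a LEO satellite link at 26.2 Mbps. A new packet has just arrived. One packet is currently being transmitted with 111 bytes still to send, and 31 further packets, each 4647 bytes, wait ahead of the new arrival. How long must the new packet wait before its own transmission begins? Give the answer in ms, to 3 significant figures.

44.0 ms

Each queued packet: L/R = 37176/26200000 = 1.41893 ms.
31 queued → 43.9869 ms.
Plus remaining 888 bits of current packet: 0.0338931 ms.
Queuing delay = 44.0 ms.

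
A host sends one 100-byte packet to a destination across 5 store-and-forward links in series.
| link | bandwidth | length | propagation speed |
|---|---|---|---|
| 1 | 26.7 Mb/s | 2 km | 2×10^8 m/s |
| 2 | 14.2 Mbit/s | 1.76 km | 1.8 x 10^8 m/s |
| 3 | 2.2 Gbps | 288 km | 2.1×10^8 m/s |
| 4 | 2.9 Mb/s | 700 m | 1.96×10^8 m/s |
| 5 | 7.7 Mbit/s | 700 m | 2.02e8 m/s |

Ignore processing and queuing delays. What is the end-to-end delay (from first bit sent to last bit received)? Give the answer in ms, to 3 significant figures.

1.86 ms

L = 100 × 8 = 800 bits.
Transmission delays (L/R per hop): 0.0299625, 0.056338, 0.000363636, 0.275862, 0.103896 ms; sum = 0.466422 ms.
Propagation delays (d/s per hop): 0.01, 0.00977778, 1.37143, 0.00357143, 0.00346535 ms; sum = 1.39824 ms.
End-to-end = 1.86 ms.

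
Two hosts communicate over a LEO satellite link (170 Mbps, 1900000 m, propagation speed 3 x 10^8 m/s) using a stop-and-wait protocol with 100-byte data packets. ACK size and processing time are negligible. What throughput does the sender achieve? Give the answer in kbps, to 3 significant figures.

63.1 kbps

t_tx = L/R = 800/170000000 = 4.70588e-06 s.
t_prop = 1900000/300000000 = 0.00633333 s; RTT = 0.0126667 s.
Cycle = t_tx + RTT = 0.0126714 s.
Throughput = L / cycle = 800 / 0.0126714 = 63.1 kbps.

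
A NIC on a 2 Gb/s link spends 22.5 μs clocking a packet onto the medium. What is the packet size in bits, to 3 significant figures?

45000 bits

L = R × t_tx = 2000000000 b/s × 2.25e-05 s = 45000 bits.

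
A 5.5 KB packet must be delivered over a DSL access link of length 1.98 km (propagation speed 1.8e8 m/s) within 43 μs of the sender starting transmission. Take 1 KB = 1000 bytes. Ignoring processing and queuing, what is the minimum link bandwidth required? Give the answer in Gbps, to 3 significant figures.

L = 44000 bits.
Propagation delay = 1980 / 180000000 = 11 μs.
Transmission budget = 43 − 11 = 32 μs.
R ≥ L / t_tx = 44000 bits / 3.2e-05 s = 1.38 Gbps.

1.38 Gbps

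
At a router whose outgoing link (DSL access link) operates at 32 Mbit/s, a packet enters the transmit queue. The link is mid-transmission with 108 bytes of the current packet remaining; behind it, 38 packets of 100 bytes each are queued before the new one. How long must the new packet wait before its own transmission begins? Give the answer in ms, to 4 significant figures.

0.9770 ms

Each queued packet: L/R = 800/32000000 = 0.025 ms.
38 queued → 0.95 ms.
Plus remaining 864 bits of current packet: 0.027 ms.
Queuing delay = 0.9770 ms.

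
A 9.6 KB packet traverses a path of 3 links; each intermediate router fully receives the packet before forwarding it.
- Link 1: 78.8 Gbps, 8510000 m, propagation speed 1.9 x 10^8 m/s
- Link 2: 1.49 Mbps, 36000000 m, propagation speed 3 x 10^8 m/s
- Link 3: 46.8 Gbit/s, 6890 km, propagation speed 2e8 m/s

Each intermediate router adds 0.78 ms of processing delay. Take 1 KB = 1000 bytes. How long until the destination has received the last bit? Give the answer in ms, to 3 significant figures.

252 ms

L = 76800 bits.
Transmission delays (L/R per hop): 0.000974619, 51.5436, 0.00164103 ms; sum = 51.5462 ms.
Propagation delays (d/s per hop): 44.7895, 120, 34.45 ms; sum = 199.239 ms.
Processing at 2 router(s): 2 × 0.78 ms = 1.56 ms.
End-to-end = 252 ms.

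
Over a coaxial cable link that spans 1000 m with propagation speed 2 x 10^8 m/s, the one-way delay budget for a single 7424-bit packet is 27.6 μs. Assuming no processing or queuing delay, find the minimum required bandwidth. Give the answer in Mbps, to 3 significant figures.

328 Mbps

Propagation delay = 1000 / 200000000 = 5 μs.
Transmission budget = 27.6 − 5 = 22.6 μs.
R ≥ L / t_tx = 7424 bits / 2.26e-05 s = 328 Mbps.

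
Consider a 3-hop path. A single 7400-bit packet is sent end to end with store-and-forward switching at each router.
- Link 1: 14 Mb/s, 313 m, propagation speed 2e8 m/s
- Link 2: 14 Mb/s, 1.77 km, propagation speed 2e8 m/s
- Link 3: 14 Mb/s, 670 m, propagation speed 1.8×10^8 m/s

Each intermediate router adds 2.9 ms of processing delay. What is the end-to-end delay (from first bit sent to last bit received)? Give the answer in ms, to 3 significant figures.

7.40 ms

Transmission delay per hop = L/R = 7400/14000000 = 0.528571 ms; 3 hops → 1.58571 ms.
Propagation delays (d/s per hop): 0.001565, 0.00885, 0.00372222 ms; sum = 0.0141372 ms.
Processing at 2 router(s): 2 × 2.9 ms = 5.8 ms.
End-to-end = 7.40 ms.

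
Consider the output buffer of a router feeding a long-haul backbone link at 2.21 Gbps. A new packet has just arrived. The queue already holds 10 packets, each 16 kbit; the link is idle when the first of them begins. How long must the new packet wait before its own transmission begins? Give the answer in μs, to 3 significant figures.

Each queued packet: L/R = 16000/2210000000 = 7.23982 μs.
10 queued → 72.3982 μs.
Queuing delay = 72.4 μs.

72.4 μs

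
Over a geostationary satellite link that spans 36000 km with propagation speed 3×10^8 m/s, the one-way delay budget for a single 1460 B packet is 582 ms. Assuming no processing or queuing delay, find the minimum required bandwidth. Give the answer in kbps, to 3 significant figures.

25.3 kbps

L = 11680 bits.
Propagation delay = 36000000 / 300000000 = 120 ms.
Transmission budget = 582 − 120 = 462 ms.
R ≥ L / t_tx = 11680 bits / 0.462 s = 25.3 kbps.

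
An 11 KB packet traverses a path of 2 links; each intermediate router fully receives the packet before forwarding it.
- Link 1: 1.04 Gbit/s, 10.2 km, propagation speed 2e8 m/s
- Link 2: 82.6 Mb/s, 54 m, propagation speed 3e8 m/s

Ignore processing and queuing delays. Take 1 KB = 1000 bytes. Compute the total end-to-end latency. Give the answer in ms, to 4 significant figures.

L = 88000 bits.
Transmission delays (L/R per hop): 0.0846154, 1.06538 ms; sum = 1.14999 ms.
Propagation delays (d/s per hop): 0.051, 0.00018 ms; sum = 0.05118 ms.
End-to-end = 1.201 ms.

1.201 ms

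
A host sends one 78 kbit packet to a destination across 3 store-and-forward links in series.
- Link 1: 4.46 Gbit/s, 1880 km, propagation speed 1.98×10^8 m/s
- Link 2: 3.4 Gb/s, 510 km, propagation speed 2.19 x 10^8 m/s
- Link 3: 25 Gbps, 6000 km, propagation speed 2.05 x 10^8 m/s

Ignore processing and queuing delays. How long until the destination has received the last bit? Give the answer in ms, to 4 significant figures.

L = 78000 bits.
Transmission delays (L/R per hop): 0.0174888, 0.0229412, 0.00312 ms; sum = 0.04355 ms.
Propagation delays (d/s per hop): 9.49495, 2.32877, 29.2683 ms; sum = 41.092 ms.
End-to-end = 41.14 ms.

41.14 ms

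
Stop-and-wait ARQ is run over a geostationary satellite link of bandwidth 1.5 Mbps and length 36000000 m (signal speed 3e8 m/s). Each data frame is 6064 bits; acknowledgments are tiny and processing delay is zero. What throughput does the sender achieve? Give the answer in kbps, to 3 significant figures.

t_tx = L/R = 6064/1500000 = 0.00404267 s.
t_prop = 36000000/300000000 = 0.12 s; RTT = 0.24 s.
Cycle = t_tx + RTT = 0.244043 s.
Throughput = L / cycle = 6064 / 0.244043 = 24.8 kbps.

24.8 kbps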